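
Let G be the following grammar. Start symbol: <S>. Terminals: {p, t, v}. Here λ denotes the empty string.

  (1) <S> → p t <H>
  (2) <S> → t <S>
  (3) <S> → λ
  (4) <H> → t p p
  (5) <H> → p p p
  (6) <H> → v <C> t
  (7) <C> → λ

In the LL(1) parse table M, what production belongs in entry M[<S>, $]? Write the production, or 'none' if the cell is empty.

<S> → λ

FIRST(<S>): from <S>→p t <H> we get {p}; from <S>→t <S> we get {t}; from <S>→λ we get {λ}. So FIRST(<S>) = {λ, p, t}.
FIRST(<H>): from <H>→t p p we get {t}; from <H>→p p p we get {p}; from <H>→v <C> t we get {v}. So FIRST(<H>) = {p, t, v}.
FIRST(<C>): from <C>→λ we get {λ}. So FIRST(<C>) = {λ}.
FOLLOW(<S>) includes $ since <S> is the start symbol.
FOLLOW(<S>): in <S>→t <S>, the suffix after <S> is empty (adds nothing new). Thus FOLLOW(<S>) = {$}.
For <S> → p t <H>: FIRST(p t <H>) = {p}, so it goes in M[<S>, t] for t ∈ {p}.
For <S> → t <S>: FIRST(t <S>) = {t}, so it goes in M[<S>, t] for t ∈ {t}.
For <S> → λ: FIRST(λ) = {λ}, so it goes in M[<S>, t] for t ∈ {}; since λ ∈ FIRST, also for every t ∈ FOLLOW(<S>) = {$}.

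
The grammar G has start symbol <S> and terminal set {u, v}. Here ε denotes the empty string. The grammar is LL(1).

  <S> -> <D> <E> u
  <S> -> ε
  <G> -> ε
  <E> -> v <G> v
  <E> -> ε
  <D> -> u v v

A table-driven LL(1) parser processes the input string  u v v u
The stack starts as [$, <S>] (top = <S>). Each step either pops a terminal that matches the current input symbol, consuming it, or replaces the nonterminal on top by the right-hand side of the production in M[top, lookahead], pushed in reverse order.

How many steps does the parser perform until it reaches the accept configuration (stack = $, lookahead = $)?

step 1: stack=$ <S>  input=u v v u $  — expand <S> -> <D> <E> u
step 2: stack=$ u <E> <D>  input=u v v u $  — expand <D> -> u v v
step 3: stack=$ u <E> v v u  input=u v v u $  — match u
step 4: stack=$ u <E> v v  input=v v u $  — match v
step 5: stack=$ u <E> v  input=v u $  — match v
step 6: stack=$ u <E>  input=u $  — expand <E> -> ε
step 7: stack=$ u  input=u $  — match u
Accept reached after 7 steps.

7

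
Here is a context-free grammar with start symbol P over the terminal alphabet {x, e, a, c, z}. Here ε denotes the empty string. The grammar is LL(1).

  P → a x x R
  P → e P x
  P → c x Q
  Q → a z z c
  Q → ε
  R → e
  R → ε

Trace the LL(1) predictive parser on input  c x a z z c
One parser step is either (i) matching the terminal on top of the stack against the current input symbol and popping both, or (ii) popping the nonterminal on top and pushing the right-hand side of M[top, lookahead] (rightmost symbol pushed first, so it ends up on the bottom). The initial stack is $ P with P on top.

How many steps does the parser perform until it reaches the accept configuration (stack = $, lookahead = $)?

     Stack      Input          Action
  1  $ P        c x a z z c $  expand P → c x Q
  2  $ Q x c    c x a z z c $  match c
  3  $ Q x      x a z z c $    match x
  4  $ Q        a z z c $      expand Q → a z z c
  5  $ c z z a  a z z c $      match a
  6  $ c z z    z z c $        match z
  7  $ c z      z c $          match z
  8  $ c        c $            match c
Accept reached after 8 steps.

8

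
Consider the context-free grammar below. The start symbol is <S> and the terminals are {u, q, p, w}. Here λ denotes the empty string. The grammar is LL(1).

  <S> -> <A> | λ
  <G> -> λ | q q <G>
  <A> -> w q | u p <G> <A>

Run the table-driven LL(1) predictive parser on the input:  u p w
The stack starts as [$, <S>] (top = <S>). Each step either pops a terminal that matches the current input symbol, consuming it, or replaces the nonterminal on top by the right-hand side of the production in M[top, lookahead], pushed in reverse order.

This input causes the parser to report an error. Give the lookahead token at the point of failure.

$

step 1: stack=$ <S>  input=u p w $  — expand <S> -> <A>
step 2: stack=$ <A>  input=u p w $  — expand <A> -> u p <G> <A>
step 3: stack=$ <A> <G> p u  input=u p w $  — match u
step 4: stack=$ <A> <G> p  input=p w $  — match p
step 5: stack=$ <A> <G>  input=w $  — expand <G> -> λ
step 6: stack=$ <A>  input=w $  — expand <A> -> w q
step 7: stack=$ q w  input=w $  — match w
step 8: stack=$ q  input=$  — error: top is terminal q but lookahead is $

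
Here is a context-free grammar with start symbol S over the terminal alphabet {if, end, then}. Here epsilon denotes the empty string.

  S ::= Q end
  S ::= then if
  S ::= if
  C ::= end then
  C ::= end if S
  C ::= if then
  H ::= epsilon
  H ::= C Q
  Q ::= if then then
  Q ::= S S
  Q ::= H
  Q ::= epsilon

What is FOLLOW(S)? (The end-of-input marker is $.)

{$, end, if, then}

FIRST(C) = {end, if}
FIRST(H) = {epsilon, end, if}  (via C Q)
FIRST(S) = {end, if, then}  (via Q end)
FIRST(Q) = {epsilon, end, if, then}  (via S S, H)
FOLLOW(S) includes $ since S is the start symbol.
FOLLOW(S): in C::=end if S, the suffix after S is empty, so FOLLOW(S) ⊇ FOLLOW(C) = {end, if, then}; in Q::=S S (occurrence 1), S is followed by S with FIRST {end, if, then}; in Q::=S S (occurrence 2), the suffix after S is empty, so FOLLOW(S) ⊇ FOLLOW(Q) = {end}. Thus FOLLOW(S) = {$, end, if, then}.
FOLLOW(C): in H::=C Q, C is followed by Q with FIRST {epsilon, end, if, then}; in H::=C Q, the suffix after C is nullable, so FOLLOW(C) ⊇ FOLLOW(H) = {end}. Thus FOLLOW(C) = {end, if, then}.
FOLLOW(H): in Q::=H, the suffix after H is empty, so FOLLOW(H) ⊇ FOLLOW(Q) = {end}. Thus FOLLOW(H) = {end}.
FOLLOW(Q): in S::=Q end, Q is followed by end with FIRST {end}; in H::=C Q, the suffix after Q is empty, so FOLLOW(Q) ⊇ FOLLOW(H) = {end}. Thus FOLLOW(Q) = {end}.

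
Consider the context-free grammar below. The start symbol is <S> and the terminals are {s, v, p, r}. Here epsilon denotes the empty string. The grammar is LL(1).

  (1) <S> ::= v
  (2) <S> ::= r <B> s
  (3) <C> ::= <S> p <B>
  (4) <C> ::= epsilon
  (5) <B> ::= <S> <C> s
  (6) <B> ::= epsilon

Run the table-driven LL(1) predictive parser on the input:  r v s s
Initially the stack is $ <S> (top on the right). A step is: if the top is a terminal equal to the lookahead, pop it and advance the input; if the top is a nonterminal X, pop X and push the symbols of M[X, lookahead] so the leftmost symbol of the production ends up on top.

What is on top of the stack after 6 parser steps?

s

step 1: stack=$ <S>  input=r v s s $  — expand <S> ::= r <B> s
step 2: stack=$ s <B> r  input=r v s s $  — match r
step 3: stack=$ s <B>  input=v s s $  — expand <B> ::= <S> <C> s
step 4: stack=$ s s <C> <S>  input=v s s $  — expand <S> ::= v
step 5: stack=$ s s <C> v  input=v s s $  — match v
step 6: stack=$ s s <C>  input=s s $  — expand <C> ::= epsilon
Stack after step 6: $ s s (top = s).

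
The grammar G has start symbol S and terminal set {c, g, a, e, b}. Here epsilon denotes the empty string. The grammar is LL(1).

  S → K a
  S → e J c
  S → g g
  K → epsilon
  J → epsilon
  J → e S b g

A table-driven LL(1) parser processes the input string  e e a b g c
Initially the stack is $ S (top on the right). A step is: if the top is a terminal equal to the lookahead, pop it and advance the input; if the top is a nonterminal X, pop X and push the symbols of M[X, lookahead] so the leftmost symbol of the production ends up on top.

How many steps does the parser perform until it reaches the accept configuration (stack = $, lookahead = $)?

      Stack        Input          Action
   1  $ S          e e a b g c $  expand S → e J c
   2  $ c J e      e e a b g c $  match e
   3  $ c J        e a b g c $    expand J → e S b g
   4  $ c g b S e  e a b g c $    match e
   5  $ c g b S    a b g c $      expand S → K a
   6  $ c g b a K  a b g c $      expand K → epsilon
   7  $ c g b a    a b g c $      match a
   8  $ c g b      b g c $        match b
   9  $ c g        g c $          match g
  10  $ c          c $            match c
Accept reached after 10 steps.

10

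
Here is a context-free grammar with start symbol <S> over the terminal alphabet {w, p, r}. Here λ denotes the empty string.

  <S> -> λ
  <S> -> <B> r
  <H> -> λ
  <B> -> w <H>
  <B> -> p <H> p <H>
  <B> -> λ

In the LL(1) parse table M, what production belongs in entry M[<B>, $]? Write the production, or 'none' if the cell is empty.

FIRST(<H>): from <H>->λ we get {λ}. So FIRST(<H>) = {λ}.
FIRST(<B>): from <B>->w <H> we get {w}; from <B>->p <H> p <H> we get {p}; from <B>->λ we get {λ}. So FIRST(<B>) = {λ, p, w}.
FIRST(<S>): from <S>->λ we get {λ}; from <S>-><B> r we get {p, r, w}. So FIRST(<S>) = {λ, p, r, w}.
FOLLOW(<S>) includes $ since <S> is the start symbol.
FOLLOW(<B>): in <S>-><B> r, <B> is followed by r with FIRST {r}. Thus FOLLOW(<B>) = {r}.
For <B> -> w <H>: FIRST(w <H>) = {w}, so it goes in M[<B>, t] for t ∈ {w}.
For <B> -> p <H> p <H>: FIRST(p <H> p <H>) = {p}, so it goes in M[<B>, t] for t ∈ {p}.
For <B> -> λ: FIRST(λ) = {λ}, so it goes in M[<B>, t] for t ∈ {}; since λ ∈ FIRST, also for every t ∈ FOLLOW(<B>) = {r}.
None of these place a production in M[<B>, $].

none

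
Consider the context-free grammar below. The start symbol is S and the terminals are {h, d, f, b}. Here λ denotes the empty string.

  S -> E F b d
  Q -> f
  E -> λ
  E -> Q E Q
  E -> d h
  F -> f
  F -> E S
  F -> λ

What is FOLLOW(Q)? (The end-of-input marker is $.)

{b, d, f}

FIRST(Q): from Q->f we get {f}. So FIRST(Q) = {f}.
FIRST(E): from E->λ we get {λ}; from E->Q E Q we get {f}; from E->d h we get {d}. So FIRST(E) = {λ, d, f}.
FIRST(S): from S->E F b d we get {b, d, f}. So FIRST(S) = {b, d, f}.
FIRST(F): from F->f we get {f}; from F->E S we get {b, d, f}; from F->λ we get {λ}. So FIRST(F) = {λ, b, d, f}.
FOLLOW(S) includes $ since S is the start symbol.
FOLLOW(E): in S->E F b d, E is followed by F b d with FIRST {b, d, f}; in E->Q E Q, E is followed by Q with FIRST {f}; in F->E S, E is followed by S with FIRST {b, d, f}. Thus FOLLOW(E) = {b, d, f}.
FOLLOW(Q): in E->Q E Q (occurrence 1), Q is followed by E Q with FIRST {d, f}; in E->Q E Q (occurrence 2), the suffix after Q is empty, so FOLLOW(Q) ⊇ FOLLOW(E) = {b, d, f}. Thus FOLLOW(Q) = {b, d, f}.
FOLLOW(F): in S->E F b d, F is followed by b d with FIRST {b}. Thus FOLLOW(F) = {b}.
FOLLOW(S): in F->E S, the suffix after S is empty, so FOLLOW(S) ⊇ FOLLOW(F) = {b}. Thus FOLLOW(S) = {$, b}.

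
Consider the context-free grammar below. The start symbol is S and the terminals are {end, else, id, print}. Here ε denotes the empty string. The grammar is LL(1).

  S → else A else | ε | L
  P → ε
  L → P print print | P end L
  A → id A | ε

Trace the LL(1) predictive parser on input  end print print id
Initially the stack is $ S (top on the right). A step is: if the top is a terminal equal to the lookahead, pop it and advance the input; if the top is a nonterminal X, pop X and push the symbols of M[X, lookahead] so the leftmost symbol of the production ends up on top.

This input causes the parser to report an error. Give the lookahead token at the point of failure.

id

     Stack            Input                 Action
  1  $ S              end print print id $  expand S → L
  2  $ L              end print print id $  expand L → P end L
  3  $ L end P        end print print id $  expand P → ε
  4  $ L end          end print print id $  match end
  5  $ L              print print id $      expand L → P print print
  6  $ print print P  print print id $      expand P → ε
  7  $ print print    print print id $      match print
  8  $ print          print id $            match print
  9  $                id $                  error: stack empty but input remains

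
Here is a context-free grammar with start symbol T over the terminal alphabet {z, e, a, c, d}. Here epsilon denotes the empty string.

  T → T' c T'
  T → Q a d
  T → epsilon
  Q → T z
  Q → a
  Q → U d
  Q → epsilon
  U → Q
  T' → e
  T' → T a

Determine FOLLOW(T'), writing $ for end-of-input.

FIRST(T) = {epsilon, a, d, e, z}  (via T' c T', Q a d)
FIRST(T') = {a, d, e, z}  (via T a)
FIRST(Q) = {epsilon, a, d, e, z}  (via T z, U d)
FIRST(U) = {epsilon, a, d, e, z}  (via Q)
FOLLOW(T) includes $ since T is the start symbol.
FOLLOW(T): in Q→T z, T is followed by z with FIRST {z}; in T'→T a, T is followed by a with FIRST {a}. Thus FOLLOW(T) = {$, a, z}.
FOLLOW(U): in Q→U d, U is followed by d with FIRST {d}. Thus FOLLOW(U) = {d}.
FOLLOW(Q): in T→Q a d, Q is followed by a d with FIRST {a}; in U→Q, the suffix after Q is empty, so FOLLOW(Q) ⊇ FOLLOW(U) = {d}. Thus FOLLOW(Q) = {a, d}.
FOLLOW(T'): in T→T' c T' (occurrence 1), T' is followed by c T' with FIRST {c}; in T→T' c T' (occurrence 2), the suffix after T' is empty, so FOLLOW(T') ⊇ FOLLOW(T) = {$, a, z}. Thus FOLLOW(T') = {$, a, c, z}.

{$, a, c, z}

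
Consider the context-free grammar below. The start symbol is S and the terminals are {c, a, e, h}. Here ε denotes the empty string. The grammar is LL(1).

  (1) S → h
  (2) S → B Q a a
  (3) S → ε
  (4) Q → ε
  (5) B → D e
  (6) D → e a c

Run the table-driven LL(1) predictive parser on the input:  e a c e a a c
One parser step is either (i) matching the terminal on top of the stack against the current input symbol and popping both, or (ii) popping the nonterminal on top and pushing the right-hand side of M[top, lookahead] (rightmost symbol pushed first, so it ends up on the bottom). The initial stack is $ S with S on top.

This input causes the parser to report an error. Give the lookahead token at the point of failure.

c

      Stack            Input            Action
   1  $ S              e a c e a a c $  expand S → B Q a a
   2  $ a a Q B        e a c e a a c $  expand B → D e
   3  $ a a Q e D      e a c e a a c $  expand D → e a c
   4  $ a a Q e c a e  e a c e a a c $  match e
   5  $ a a Q e c a    a c e a a c $    match a
   6  $ a a Q e c      c e a a c $      match c
   7  $ a a Q e        e a a c $        match e
   8  $ a a Q          a a c $          expand Q → ε
   9  $ a a            a a c $          match a
  10  $ a              a c $            match a
  11  $                c $              error: stack empty but input remains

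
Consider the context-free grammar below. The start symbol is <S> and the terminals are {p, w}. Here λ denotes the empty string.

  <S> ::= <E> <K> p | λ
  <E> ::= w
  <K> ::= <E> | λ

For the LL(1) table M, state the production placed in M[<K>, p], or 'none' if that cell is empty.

FIRST(<E>) = {w}
FIRST(<S>) = {λ, w}  (via <E> <K> p)
FIRST(<K>) = {λ, w}  (via <E>)
FOLLOW(<S>) includes $ since <S> is the start symbol.
FOLLOW(<K>): in <S>::=<E> <K> p, <K> is followed by p with FIRST {p}. Thus FOLLOW(<K>) = {p}.
For <K> ::= <E>: FIRST(<E>) = {w}, so it goes in M[<K>, t] for t ∈ {w}.
For <K> ::= λ: FIRST(λ) = {λ}, so it goes in M[<K>, t] for t ∈ {}; since λ ∈ FIRST, also for every t ∈ FOLLOW(<K>) = {p}.

<K> ::= λ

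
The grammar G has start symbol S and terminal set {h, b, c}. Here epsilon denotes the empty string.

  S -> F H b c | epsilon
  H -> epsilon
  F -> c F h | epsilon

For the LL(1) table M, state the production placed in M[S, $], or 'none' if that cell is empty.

S -> epsilon

FIRST(H) = {epsilon}
FIRST(F) = {epsilon, c}
FIRST(S) = {epsilon, b, c}  (via F H b c)
FOLLOW(S) includes $ since S is the start symbol.
FOLLOW(S): S appears on no right-hand side. Thus FOLLOW(S) = {$}.
For S -> F H b c: FIRST(F H b c) = {b, c}, so it goes in M[S, t] for t ∈ {b, c}.
For S -> epsilon: FIRST(epsilon) = {epsilon}, so it goes in M[S, t] for t ∈ {}; since epsilon ∈ FIRST, also for every t ∈ FOLLOW(S) = {$}.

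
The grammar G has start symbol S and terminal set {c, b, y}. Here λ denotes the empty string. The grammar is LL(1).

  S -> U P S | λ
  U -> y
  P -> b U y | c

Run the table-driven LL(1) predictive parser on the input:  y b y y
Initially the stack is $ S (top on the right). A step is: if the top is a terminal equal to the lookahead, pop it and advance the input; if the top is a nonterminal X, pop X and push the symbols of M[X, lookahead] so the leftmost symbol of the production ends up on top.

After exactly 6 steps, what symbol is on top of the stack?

y

     Stack      Input      Action
  1  $ S        y b y y $  expand S -> U P S
  2  $ S P U    y b y y $  expand U -> y
  3  $ S P y    y b y y $  match y
  4  $ S P      b y y $    expand P -> b U y
  5  $ S y U b  b y y $    match b
  6  $ S y U    y y $      expand U -> y
Stack after step 6: $ S y y (top = y).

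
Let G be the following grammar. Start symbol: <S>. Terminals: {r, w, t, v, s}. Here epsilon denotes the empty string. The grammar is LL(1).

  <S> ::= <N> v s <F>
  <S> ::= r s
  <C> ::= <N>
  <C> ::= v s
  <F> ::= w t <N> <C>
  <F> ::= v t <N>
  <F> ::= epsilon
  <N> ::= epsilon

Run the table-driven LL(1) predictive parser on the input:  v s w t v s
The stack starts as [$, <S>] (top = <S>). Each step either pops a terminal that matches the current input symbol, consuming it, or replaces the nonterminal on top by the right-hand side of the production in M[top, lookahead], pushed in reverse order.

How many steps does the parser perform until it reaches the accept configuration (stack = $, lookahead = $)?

11

      Stack          Input          Action
   1  $ <S>          v s w t v s $  expand <S> ::= <N> v s <F>
   2  $ <F> s v <N>  v s w t v s $  expand <N> ::= epsilon
   3  $ <F> s v      v s w t v s $  match v
   4  $ <F> s        s w t v s $    match s
   5  $ <F>          w t v s $      expand <F> ::= w t <N> <C>
   6  $ <C> <N> t w  w t v s $      match w
   7  $ <C> <N> t    t v s $        match t
   8  $ <C> <N>      v s $          expand <N> ::= epsilon
   9  $ <C>          v s $          expand <C> ::= v s
  10  $ s v          v s $          match v
  11  $ s            s $            match s
Accept reached after 11 steps.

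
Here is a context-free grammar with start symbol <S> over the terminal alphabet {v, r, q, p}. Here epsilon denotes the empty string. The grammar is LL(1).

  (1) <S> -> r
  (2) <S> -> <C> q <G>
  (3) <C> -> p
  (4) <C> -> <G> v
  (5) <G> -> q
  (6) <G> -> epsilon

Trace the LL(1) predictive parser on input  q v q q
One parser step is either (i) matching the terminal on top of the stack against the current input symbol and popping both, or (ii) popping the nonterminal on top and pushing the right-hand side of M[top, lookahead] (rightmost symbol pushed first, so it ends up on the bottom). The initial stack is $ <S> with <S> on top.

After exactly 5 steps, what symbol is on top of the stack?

     Stack          Input      Action
  1  $ <S>          q v q q $  expand <S> -> <C> q <G>
  2  $ <G> q <C>    q v q q $  expand <C> -> <G> v
  3  $ <G> q v <G>  q v q q $  expand <G> -> q
  4  $ <G> q v q    q v q q $  match q
  5  $ <G> q v      v q q $    match v
Stack after step 5: $ <G> q (top = q).

q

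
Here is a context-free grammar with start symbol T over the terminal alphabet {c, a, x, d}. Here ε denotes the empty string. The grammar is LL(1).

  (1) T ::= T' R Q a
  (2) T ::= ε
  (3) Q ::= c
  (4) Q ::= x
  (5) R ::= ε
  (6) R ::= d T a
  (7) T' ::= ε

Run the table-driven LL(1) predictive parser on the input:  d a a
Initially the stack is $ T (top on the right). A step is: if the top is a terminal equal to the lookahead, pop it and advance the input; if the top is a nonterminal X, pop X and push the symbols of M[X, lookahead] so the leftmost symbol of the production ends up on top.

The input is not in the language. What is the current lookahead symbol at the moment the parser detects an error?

step 1: stack=$ T  input=d a a $  — expand T ::= T' R Q a
step 2: stack=$ a Q R T'  input=d a a $  — expand T' ::= ε
step 3: stack=$ a Q R  input=d a a $  — expand R ::= d T a
step 4: stack=$ a Q a T d  input=d a a $  — match d
step 5: stack=$ a Q a T  input=a a $  — expand T ::= ε
step 6: stack=$ a Q a  input=a a $  — match a
step 7: stack=$ a Q  input=a $  — error: M[Q, a] is empty

a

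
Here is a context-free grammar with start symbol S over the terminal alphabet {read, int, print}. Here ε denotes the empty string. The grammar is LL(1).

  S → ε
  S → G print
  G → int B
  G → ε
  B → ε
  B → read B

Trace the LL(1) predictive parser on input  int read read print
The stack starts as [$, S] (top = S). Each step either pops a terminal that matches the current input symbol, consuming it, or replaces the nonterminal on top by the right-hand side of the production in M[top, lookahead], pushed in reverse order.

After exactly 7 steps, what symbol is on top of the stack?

step 1: stack=$ S  input=int read read print $  — expand S → G print
step 2: stack=$ print G  input=int read read print $  — expand G → int B
step 3: stack=$ print B int  input=int read read print $  — match int
step 4: stack=$ print B  input=read read print $  — expand B → read B
step 5: stack=$ print B read  input=read read print $  — match read
step 6: stack=$ print B  input=read print $  — expand B → read B
step 7: stack=$ print B read  input=read print $  — match read
Stack after step 7: $ print B (top = B).

B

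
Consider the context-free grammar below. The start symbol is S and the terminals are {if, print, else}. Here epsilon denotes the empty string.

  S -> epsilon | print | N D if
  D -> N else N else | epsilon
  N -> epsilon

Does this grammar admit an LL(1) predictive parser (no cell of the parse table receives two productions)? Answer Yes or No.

Yes

FIRST(S) = {epsilon, else, if, print}
FIRST(D) = {epsilon, else}
FIRST(N) = {epsilon}
FOLLOW(S) = {$}
FOLLOW(D) = {if}
FOLLOW(N) = {else, if}
Each cell of M receives at most one production.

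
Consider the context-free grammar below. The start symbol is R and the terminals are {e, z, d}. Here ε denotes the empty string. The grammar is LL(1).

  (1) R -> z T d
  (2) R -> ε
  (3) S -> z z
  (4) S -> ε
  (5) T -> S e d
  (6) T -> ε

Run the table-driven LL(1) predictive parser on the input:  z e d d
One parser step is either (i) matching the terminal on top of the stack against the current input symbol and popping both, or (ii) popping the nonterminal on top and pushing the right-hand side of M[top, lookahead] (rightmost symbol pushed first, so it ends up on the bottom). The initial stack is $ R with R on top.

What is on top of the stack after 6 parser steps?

step 1: stack=$ R  input=z e d d $  — expand R -> z T d
step 2: stack=$ d T z  input=z e d d $  — match z
step 3: stack=$ d T  input=e d d $  — expand T -> S e d
step 4: stack=$ d d e S  input=e d d $  — expand S -> ε
step 5: stack=$ d d e  input=e d d $  — match e
step 6: stack=$ d d  input=d d $  — match d
Stack after step 6: $ d (top = d).

d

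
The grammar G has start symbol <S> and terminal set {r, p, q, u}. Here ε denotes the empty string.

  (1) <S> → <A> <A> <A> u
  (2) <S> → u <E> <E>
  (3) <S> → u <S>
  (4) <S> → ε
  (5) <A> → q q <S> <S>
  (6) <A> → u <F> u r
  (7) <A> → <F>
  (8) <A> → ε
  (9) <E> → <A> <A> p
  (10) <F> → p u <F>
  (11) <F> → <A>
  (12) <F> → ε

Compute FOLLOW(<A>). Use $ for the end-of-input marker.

FIRST(<S>) = {ε, p, q, u}  (via <A> <A> <A> u)
FIRST(<A>) = {ε, p, q, u}  (via <F>)
FIRST(<E>) = {p, q, u}  (via <A> <A> p)
FIRST(<F>) = {ε, p, q, u}  (via <A>)
FOLLOW(<S>) includes $ since <S> is the start symbol.
FOLLOW(<S>): in <S>→u <S>, the suffix after <S> is empty (adds nothing new); in <A>→q q <S> <S> (occurrence 1), <S> is followed by <S> with FIRST {ε, p, q, u}; in <A>→q q <S> <S> (occurrence 1), the suffix after <S> is nullable, so FOLLOW(<S>) ⊇ FOLLOW(<A>) = {p, q, u}; in <A>→q q <S> <S> (occurrence 2), the suffix after <S> is empty, so FOLLOW(<S>) ⊇ FOLLOW(<A>) = {p, q, u}. Thus FOLLOW(<S>) = {$, p, q, u}.
FOLLOW(<E>): in <S>→u <E> <E> (occurrence 1), <E> is followed by <E> with FIRST {p, q, u}; in <S>→u <E> <E> (occurrence 2), the suffix after <E> is empty, so FOLLOW(<E>) ⊇ FOLLOW(<S>) = {$, p, q, u}. Thus FOLLOW(<E>) = {$, p, q, u}.
FOLLOW(<A>): in <S>→<A> <A> <A> u (occurrence 1), <A> is followed by <A> <A> u with FIRST {p, q, u}; in <S>→<A> <A> <A> u (occurrence 2), <A> is followed by <A> u with FIRST {p, q, u}; in <S>→<A> <A> <A> u (occurrence 3), <A> is followed by u with FIRST {u}; in <E>→<A> <A> p (occurrence 1), <A> is followed by <A> p with FIRST {p, q, u}; in <E>→<A> <A> p (occurrence 2), <A> is followed by p with FIRST {p}; in <F>→<A>, the suffix after <A> is empty, so FOLLOW(<A>) ⊇ FOLLOW(<F>) = {p, q, u}. Thus FOLLOW(<A>) = {p, q, u}.
FOLLOW(<F>): in <A>→u <F> u r, <F> is followed by u r with FIRST {u}; in <A>→<F>, the suffix after <F> is empty, so FOLLOW(<F>) ⊇ FOLLOW(<A>) = {p, q, u}; in <F>→p u <F>, the suffix after <F> is empty (adds nothing new). Thus FOLLOW(<F>) = {p, q, u}.

{p, q, u}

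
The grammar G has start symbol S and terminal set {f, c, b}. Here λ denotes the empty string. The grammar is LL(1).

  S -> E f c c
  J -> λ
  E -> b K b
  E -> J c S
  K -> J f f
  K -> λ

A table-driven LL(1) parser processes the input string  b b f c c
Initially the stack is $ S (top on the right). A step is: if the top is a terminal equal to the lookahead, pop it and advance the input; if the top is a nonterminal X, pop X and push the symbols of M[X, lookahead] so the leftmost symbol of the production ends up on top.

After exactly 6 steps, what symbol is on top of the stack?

step 1: stack=$ S  input=b b f c c $  — expand S -> E f c c
step 2: stack=$ c c f E  input=b b f c c $  — expand E -> b K b
step 3: stack=$ c c f b K b  input=b b f c c $  — match b
step 4: stack=$ c c f b K  input=b f c c $  — expand K -> λ
step 5: stack=$ c c f b  input=b f c c $  — match b
step 6: stack=$ c c f  input=f c c $  — match f
Stack after step 6: $ c c (top = c).

c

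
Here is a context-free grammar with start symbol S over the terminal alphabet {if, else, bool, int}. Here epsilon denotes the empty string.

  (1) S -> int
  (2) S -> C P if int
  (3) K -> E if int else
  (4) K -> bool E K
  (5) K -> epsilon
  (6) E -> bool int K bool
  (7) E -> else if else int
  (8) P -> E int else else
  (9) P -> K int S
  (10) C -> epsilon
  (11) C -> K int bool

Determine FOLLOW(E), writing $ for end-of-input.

{bool, else, if, int}

FIRST(E): from E->bool int K bool we get {bool}; from E->else if else int we get {else}. So FIRST(E) = {bool, else}.
FIRST(K): from K->E if int else we get {bool, else}; from K->bool E K we get {bool}; from K->epsilon we get {epsilon}. So FIRST(K) = {epsilon, bool, else}.
FIRST(P): from P->E int else else we get {bool, else}; from P->K int S we get {bool, else, int}. So FIRST(P) = {bool, else, int}.
FIRST(C): from C->epsilon we get {epsilon}; from C->K int bool we get {bool, else, int}. So FIRST(C) = {epsilon, bool, else, int}.
FIRST(S): from S->int we get {int}; from S->C P if int we get {bool, else, int}. So FIRST(S) = {bool, else, int}.
FOLLOW(S) includes $ since S is the start symbol.
FOLLOW(K): in K->bool E K, the suffix after K is empty (adds nothing new); in E->bool int K bool, K is followed by bool with FIRST {bool}; in P->K int S, K is followed by int S with FIRST {int}; in C->K int bool, K is followed by int bool with FIRST {int}. Thus FOLLOW(K) = {bool, int}.
FOLLOW(E): in K->E if int else, E is followed by if int else with FIRST {if}; in K->bool E K, E is followed by K with FIRST {epsilon, bool, else}; in K->bool E K, the suffix after E is nullable, so FOLLOW(E) ⊇ FOLLOW(K) = {bool, int}; in P->E int else else, E is followed by int else else with FIRST {int}. Thus FOLLOW(E) = {bool, else, if, int}.
FOLLOW(P): in S->C P if int, P is followed by if int with FIRST {if}. Thus FOLLOW(P) = {if}.
FOLLOW(S): in P->K int S, the suffix after S is empty, so FOLLOW(S) ⊇ FOLLOW(P) = {if}. Thus FOLLOW(S) = {$, if}.
FOLLOW(C): in S->C P if int, C is followed by P if int with FIRST {bool, else, int}. Thus FOLLOW(C) = {bool, else, int}.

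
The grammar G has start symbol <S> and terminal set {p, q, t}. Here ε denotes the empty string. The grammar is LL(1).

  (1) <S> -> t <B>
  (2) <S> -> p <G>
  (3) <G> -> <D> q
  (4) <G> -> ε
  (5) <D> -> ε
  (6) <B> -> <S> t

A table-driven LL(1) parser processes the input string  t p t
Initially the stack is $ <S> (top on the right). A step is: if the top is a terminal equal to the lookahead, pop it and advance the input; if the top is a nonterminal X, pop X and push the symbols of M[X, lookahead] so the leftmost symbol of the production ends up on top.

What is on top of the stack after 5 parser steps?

<G>

     Stack      Input    Action
  1  $ <S>      t p t $  expand <S> -> t <B>
  2  $ <B> t    t p t $  match t
  3  $ <B>      p t $    expand <B> -> <S> t
  4  $ t <S>    p t $    expand <S> -> p <G>
  5  $ t <G> p  p t $    match p
Stack after step 5: $ t <G> (top = <G>).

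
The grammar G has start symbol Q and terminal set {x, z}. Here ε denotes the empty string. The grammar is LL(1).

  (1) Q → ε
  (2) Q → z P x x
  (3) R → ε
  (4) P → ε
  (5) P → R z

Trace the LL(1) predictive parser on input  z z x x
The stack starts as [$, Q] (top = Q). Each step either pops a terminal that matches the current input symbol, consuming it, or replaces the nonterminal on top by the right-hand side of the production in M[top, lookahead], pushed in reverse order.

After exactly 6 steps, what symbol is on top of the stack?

     Stack      Input      Action
  1  $ Q        z z x x $  expand Q → z P x x
  2  $ x x P z  z z x x $  match z
  3  $ x x P    z x x $    expand P → R z
  4  $ x x z R  z x x $    expand R → ε
  5  $ x x z    z x x $    match z
  6  $ x x      x x $      match x
Stack after step 6: $ x (top = x).

x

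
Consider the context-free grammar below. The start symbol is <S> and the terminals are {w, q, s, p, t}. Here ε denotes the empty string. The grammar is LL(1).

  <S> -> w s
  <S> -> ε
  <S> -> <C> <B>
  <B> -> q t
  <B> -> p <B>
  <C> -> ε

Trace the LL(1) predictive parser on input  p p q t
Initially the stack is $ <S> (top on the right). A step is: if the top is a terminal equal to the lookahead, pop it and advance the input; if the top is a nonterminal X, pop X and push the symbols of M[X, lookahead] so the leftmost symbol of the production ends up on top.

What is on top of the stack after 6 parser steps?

<B>

step 1: stack=$ <S>  input=p p q t $  — expand <S> -> <C> <B>
step 2: stack=$ <B> <C>  input=p p q t $  — expand <C> -> ε
step 3: stack=$ <B>  input=p p q t $  — expand <B> -> p <B>
step 4: stack=$ <B> p  input=p p q t $  — match p
step 5: stack=$ <B>  input=p q t $  — expand <B> -> p <B>
step 6: stack=$ <B> p  input=p q t $  — match p
Stack after step 6: $ <B> (top = <B>).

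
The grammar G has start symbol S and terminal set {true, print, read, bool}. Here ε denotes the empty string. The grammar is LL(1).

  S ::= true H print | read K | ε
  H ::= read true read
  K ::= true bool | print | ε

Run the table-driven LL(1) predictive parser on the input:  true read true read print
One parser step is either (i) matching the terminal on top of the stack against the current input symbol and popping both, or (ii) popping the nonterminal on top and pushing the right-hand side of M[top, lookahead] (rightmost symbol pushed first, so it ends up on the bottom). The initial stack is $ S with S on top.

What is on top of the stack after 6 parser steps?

step 1: stack=$ S  input=true read true read print $  — expand S ::= true H print
step 2: stack=$ print H true  input=true read true read print $  — match true
step 3: stack=$ print H  input=read true read print $  — expand H ::= read true read
step 4: stack=$ print read true read  input=read true read print $  — match read
step 5: stack=$ print read true  input=true read print $  — match true
step 6: stack=$ print read  input=read print $  — match read
Stack after step 6: $ print (top = print).

print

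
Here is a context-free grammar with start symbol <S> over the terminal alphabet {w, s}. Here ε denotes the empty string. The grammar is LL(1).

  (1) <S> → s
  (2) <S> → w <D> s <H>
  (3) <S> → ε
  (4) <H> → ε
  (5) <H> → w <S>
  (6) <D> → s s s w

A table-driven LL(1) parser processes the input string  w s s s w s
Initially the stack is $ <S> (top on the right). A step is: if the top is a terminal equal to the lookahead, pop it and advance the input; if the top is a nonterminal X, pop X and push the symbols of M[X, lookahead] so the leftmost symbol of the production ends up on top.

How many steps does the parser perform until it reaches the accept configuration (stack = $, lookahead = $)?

9

step 1: stack=$ <S>  input=w s s s w s $  — expand <S> → w <D> s <H>
step 2: stack=$ <H> s <D> w  input=w s s s w s $  — match w
step 3: stack=$ <H> s <D>  input=s s s w s $  — expand <D> → s s s w
step 4: stack=$ <H> s w s s s  input=s s s w s $  — match s
step 5: stack=$ <H> s w s s  input=s s w s $  — match s
step 6: stack=$ <H> s w s  input=s w s $  — match s
step 7: stack=$ <H> s w  input=w s $  — match w
step 8: stack=$ <H> s  input=s $  — match s
step 9: stack=$ <H>  input=$  — expand <H> → ε
Accept reached after 9 steps.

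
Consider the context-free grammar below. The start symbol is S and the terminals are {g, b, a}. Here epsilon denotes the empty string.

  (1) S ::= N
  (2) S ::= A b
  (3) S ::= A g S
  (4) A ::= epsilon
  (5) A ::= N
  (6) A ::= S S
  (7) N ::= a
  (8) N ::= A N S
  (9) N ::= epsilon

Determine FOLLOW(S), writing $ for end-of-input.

FIRST(S) = {epsilon, a, b, g}  (via N, A b, A g S)
FIRST(A) = {epsilon, a, b, g}  (via N, S S)
FIRST(N) = {epsilon, a, b, g}  (via A N S)
FOLLOW(S) includes $ since S is the start symbol.
FOLLOW(S): in S::=A g S, the suffix after S is empty (adds nothing new); in A::=S S (occurrence 1), S is followed by S with FIRST {epsilon, a, b, g}; in A::=S S (occurrence 1), the suffix after S is nullable, so FOLLOW(S) ⊇ FOLLOW(A) = {$, a, b, g}; in A::=S S (occurrence 2), the suffix after S is empty, so FOLLOW(S) ⊇ FOLLOW(A) = {$, a, b, g}; in N::=A N S, the suffix after S is empty, so FOLLOW(S) ⊇ FOLLOW(N) = {$, a, b, g}. Thus FOLLOW(S) = {$, a, b, g}.
FOLLOW(A): in S::=A b, A is followed by b with FIRST {b}; in S::=A g S, A is followed by g S with FIRST {g}; in N::=A N S, A is followed by N S with FIRST {epsilon, a, b, g}; in N::=A N S, the suffix after A is nullable, so FOLLOW(A) ⊇ FOLLOW(N) = {$, a, b, g}. Thus FOLLOW(A) = {$, a, b, g}.
FOLLOW(N): in S::=N, the suffix after N is empty, so FOLLOW(N) ⊇ FOLLOW(S) = {$, a, b, g}; in A::=N, the suffix after N is empty, so FOLLOW(N) ⊇ FOLLOW(A) = {$, a, b, g}; in N::=A N S, N is followed by S with FIRST {epsilon, a, b, g}; in N::=A N S, the suffix after N is nullable (adds nothing new). Thus FOLLOW(N) = {$, a, b, g}.

{$, a, b, g}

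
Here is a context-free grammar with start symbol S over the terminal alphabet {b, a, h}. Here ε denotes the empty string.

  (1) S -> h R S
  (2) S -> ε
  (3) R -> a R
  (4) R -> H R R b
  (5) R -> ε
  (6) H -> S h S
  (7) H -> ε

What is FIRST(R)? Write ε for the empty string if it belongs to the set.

{ε, a, b, h}

FIRST(S): from S->h R S we get {h}; from S->ε we get {ε}. So FIRST(S) = {ε, h}.
FIRST(H): from H->S h S we get {h}; from H->ε we get {ε}. So FIRST(H) = {ε, h}.
FIRST(R): from R->a R we get {a}; from R->H R R b we get {a, b, h}; from R->ε we get {ε}. So FIRST(R) = {ε, a, b, h}.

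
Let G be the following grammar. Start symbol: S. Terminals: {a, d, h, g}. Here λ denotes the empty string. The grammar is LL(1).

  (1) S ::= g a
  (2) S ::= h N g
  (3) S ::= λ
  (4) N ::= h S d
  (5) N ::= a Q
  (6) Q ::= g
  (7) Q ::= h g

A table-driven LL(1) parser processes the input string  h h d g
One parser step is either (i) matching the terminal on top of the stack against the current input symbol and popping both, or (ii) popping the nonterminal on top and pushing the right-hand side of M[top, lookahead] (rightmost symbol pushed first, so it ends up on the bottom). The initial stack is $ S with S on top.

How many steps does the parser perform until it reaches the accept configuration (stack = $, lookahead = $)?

7

     Stack      Input      Action
  1  $ S        h h d g $  expand S ::= h N g
  2  $ g N h    h h d g $  match h
  3  $ g N      h d g $    expand N ::= h S d
  4  $ g d S h  h d g $    match h
  5  $ g d S    d g $      expand S ::= λ
  6  $ g d      d g $      match d
  7  $ g        g $        match g
Accept reached after 7 steps.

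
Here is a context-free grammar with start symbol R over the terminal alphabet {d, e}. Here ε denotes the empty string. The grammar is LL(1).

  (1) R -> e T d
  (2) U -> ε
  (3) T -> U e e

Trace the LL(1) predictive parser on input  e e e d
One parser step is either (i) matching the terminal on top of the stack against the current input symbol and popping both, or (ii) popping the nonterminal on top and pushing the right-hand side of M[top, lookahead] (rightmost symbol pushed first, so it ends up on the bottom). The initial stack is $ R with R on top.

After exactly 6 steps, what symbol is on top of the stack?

d

     Stack      Input      Action
  1  $ R        e e e d $  expand R -> e T d
  2  $ d T e    e e e d $  match e
  3  $ d T      e e d $    expand T -> U e e
  4  $ d e e U  e e d $    expand U -> ε
  5  $ d e e    e e d $    match e
  6  $ d e      e d $      match e
Stack after step 6: $ d (top = d).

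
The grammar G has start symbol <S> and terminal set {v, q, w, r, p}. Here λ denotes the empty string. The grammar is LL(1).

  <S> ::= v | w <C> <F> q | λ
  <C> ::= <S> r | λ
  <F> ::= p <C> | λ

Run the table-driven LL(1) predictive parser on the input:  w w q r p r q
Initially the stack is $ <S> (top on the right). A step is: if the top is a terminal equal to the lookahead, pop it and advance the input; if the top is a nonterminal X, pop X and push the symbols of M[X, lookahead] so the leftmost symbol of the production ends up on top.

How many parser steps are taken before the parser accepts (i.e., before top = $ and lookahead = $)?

15

step 1: stack=$ <S>  input=w w q r p r q $  — expand <S> ::= w <C> <F> q
step 2: stack=$ q <F> <C> w  input=w w q r p r q $  — match w
step 3: stack=$ q <F> <C>  input=w q r p r q $  — expand <C> ::= <S> r
step 4: stack=$ q <F> r <S>  input=w q r p r q $  — expand <S> ::= w <C> <F> q
step 5: stack=$ q <F> r q <F> <C> w  input=w q r p r q $  — match w
step 6: stack=$ q <F> r q <F> <C>  input=q r p r q $  — expand <C> ::= λ
step 7: stack=$ q <F> r q <F>  input=q r p r q $  — expand <F> ::= λ
step 8: stack=$ q <F> r q  input=q r p r q $  — match q
step 9: stack=$ q <F> r  input=r p r q $  — match r
step 10: stack=$ q <F>  input=p r q $  — expand <F> ::= p <C>
step 11: stack=$ q <C> p  input=p r q $  — match p
step 12: stack=$ q <C>  input=r q $  — expand <C> ::= <S> r
step 13: stack=$ q r <S>  input=r q $  — expand <S> ::= λ
step 14: stack=$ q r  input=r q $  — match r
step 15: stack=$ q  input=q $  — match q
Accept reached after 15 steps.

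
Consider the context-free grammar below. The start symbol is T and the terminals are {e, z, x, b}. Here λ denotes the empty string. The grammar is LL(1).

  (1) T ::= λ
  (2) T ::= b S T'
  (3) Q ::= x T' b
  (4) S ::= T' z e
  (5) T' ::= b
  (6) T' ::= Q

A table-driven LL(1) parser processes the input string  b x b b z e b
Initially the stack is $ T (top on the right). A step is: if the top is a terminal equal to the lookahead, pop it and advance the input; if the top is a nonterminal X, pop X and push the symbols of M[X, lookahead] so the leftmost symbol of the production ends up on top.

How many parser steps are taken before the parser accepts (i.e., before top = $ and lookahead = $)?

13

step 1: stack=$ T  input=b x b b z e b $  — expand T ::= b S T'
step 2: stack=$ T' S b  input=b x b b z e b $  — match b
step 3: stack=$ T' S  input=x b b z e b $  — expand S ::= T' z e
step 4: stack=$ T' e z T'  input=x b b z e b $  — expand T' ::= Q
step 5: stack=$ T' e z Q  input=x b b z e b $  — expand Q ::= x T' b
step 6: stack=$ T' e z b T' x  input=x b b z e b $  — match x
step 7: stack=$ T' e z b T'  input=b b z e b $  — expand T' ::= b
step 8: stack=$ T' e z b b  input=b b z e b $  — match b
step 9: stack=$ T' e z b  input=b z e b $  — match b
step 10: stack=$ T' e z  input=z e b $  — match z
step 11: stack=$ T' e  input=e b $  — match e
step 12: stack=$ T'  input=b $  — expand T' ::= b
step 13: stack=$ b  input=b $  — match b
Accept reached after 13 steps.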